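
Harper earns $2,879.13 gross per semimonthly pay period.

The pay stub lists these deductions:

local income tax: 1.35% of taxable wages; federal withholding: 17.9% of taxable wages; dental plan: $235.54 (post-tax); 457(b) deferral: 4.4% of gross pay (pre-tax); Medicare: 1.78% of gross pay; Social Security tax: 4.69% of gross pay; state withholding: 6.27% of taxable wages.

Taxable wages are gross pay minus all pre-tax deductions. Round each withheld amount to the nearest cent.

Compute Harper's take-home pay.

$1,628.20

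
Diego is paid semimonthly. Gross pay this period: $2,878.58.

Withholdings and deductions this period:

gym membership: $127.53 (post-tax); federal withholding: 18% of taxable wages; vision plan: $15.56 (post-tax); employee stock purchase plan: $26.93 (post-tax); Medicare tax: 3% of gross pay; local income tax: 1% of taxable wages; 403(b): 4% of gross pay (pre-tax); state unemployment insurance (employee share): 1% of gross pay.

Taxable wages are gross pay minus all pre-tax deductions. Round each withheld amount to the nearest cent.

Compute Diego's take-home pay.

403(b): $2,878.58 × 0.04 = $115.14
Taxable wages = $2,878.58 − $115.14 = $2,763.44
Federal withholding: $2,763.44 × 0.18 = $497.42
Local income tax: $2,763.44 × 0.01 = $27.63
Medicare tax: $2,878.58 × 0.03 = $86.36
State unemployment insurance (employee share): $2,878.58 × 0.01 = $28.79
Employee stock purchase plan: $26.93
Gym membership: $127.53
Vision plan: $15.56
Total deductions = $115.14 + $497.42 + $27.63 + $86.36 + $28.79 + $26.93 + $127.53 + $15.56 = $925.36
Net pay = $2,878.58 − $925.36 = $1,953.22

$1,953.22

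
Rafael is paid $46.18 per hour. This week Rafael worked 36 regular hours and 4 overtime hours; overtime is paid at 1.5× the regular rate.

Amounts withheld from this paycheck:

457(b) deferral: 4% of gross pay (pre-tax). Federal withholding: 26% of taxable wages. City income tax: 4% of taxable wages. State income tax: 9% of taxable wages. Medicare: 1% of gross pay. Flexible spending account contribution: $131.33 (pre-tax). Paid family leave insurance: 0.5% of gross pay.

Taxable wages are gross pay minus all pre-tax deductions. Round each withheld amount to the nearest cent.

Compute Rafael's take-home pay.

$1026.59

Regular pay: 36 × $46.18 = $1662.48
Overtime pay: 4 × $46.18 × 1.5 = $277.08
Gross pay = $1662.48 + $277.08 = $1939.56
457(b) deferral: $1939.56 × 0.04 = $77.58
Flexible spending account contribution: $131.33
Pre-tax total = $77.58 + $131.33 = $208.91
Taxable wages = $1939.56 − $208.91 = $1730.65
City income tax: $1730.65 × 0.04 = $69.23
State income tax: $1730.65 × 0.09 = $155.76
Federal withholding: $1730.65 × 0.26 = $449.97
Paid family leave insurance: $1939.56 × 0.005 = $9.70
Medicare: $1939.56 × 0.01 = $19.40
Total deductions = $77.58 + $131.33 + $69.23 + $155.76 + $449.97 + $9.70 + $19.40 = $912.97
Net pay = $1939.56 − $912.97 = $1026.59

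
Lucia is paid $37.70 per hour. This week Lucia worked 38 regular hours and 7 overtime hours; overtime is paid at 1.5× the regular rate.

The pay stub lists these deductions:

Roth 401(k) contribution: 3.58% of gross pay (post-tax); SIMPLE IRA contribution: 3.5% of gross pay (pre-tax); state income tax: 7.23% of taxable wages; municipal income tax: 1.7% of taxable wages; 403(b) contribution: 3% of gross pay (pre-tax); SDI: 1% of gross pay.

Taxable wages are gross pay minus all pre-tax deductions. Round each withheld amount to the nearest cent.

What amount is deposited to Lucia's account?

$1473.20

Regular pay: 38 × $37.70 = $1432.60
Overtime pay: 7 × $37.70 × 1.5 = $395.85
Gross pay = $1432.60 + $395.85 = $1828.45
403(b) contribution: $1828.45 × 0.03 = $54.85
SIMPLE IRA contribution: $1828.45 × 0.035 = $64.00
Pre-tax total = $54.85 + $64.00 = $118.85
Taxable wages = $1828.45 − $118.85 = $1709.60
Municipal income tax: $1709.60 × 0.017 = $29.06
State income tax: $1709.60 × 0.0723 = $123.60
SDI: $1828.45 × 0.01 = $18.28
Roth 401(k) contribution: $1828.45 × 0.0358 = $65.46
Total deductions = $54.85 + $64.00 + $29.06 + $123.60 + $18.28 + $65.46 = $355.25
Net pay = $1828.45 − $355.25 = $1473.20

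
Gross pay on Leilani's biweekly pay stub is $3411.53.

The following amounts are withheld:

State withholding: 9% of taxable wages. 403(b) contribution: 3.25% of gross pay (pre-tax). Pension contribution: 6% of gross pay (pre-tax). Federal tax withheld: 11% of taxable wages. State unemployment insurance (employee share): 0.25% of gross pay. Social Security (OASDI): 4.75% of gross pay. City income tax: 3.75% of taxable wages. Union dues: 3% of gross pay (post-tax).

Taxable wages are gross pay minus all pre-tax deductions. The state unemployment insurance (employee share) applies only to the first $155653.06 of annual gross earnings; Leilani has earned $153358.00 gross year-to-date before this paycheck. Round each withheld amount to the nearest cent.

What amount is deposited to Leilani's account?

403(b) contribution: $3411.53 × 0.0325 = $110.87
Pension contribution: $3411.53 × 0.06 = $204.69
Pre-tax total = $110.87 + $204.69 = $315.56
Taxable wages = $3411.53 − $315.56 = $3095.97
State withholding: $3095.97 × 0.09 = $278.64
Federal tax withheld: $3095.97 × 0.11 = $340.56
City income tax: $3095.97 × 0.0375 = $116.10
Social Security (OASDI): $3411.53 × 0.0475 = $162.05
State unemployment insurance (employee share): only $155653.06 − $153358.00 = $2295.06 of this check is subject → $2295.06 × 0.0025 = $5.74
Union dues: $3411.53 × 0.03 = $102.35
Total deductions = $110.87 + $204.69 + $278.64 + $340.56 + $116.10 + $162.05 + $5.74 + $102.35 = $1321.00
Net pay = $3411.53 − $1321.00 = $2090.53

$2090.53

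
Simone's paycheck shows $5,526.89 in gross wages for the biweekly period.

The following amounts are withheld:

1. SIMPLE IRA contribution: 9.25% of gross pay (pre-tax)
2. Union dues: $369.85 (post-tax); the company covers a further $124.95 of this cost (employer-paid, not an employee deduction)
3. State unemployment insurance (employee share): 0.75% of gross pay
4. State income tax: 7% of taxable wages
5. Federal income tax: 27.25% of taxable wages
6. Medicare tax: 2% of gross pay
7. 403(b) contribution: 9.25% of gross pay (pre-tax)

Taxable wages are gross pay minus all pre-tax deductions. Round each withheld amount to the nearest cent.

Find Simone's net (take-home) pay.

$2,439.81

403(b) contribution: $5,526.89 × 0.0925 = $511.24
SIMPLE IRA contribution: $5,526.89 × 0.0925 = $511.24
Pre-tax total = $511.24 + $511.24 = $1,022.48
Taxable wages = $5,526.89 − $1,022.48 = $4,504.41
State income tax: $4,504.41 × 0.07 = $315.31
Federal income tax: $4,504.41 × 0.2725 = $1,227.45
Medicare tax: $5,526.89 × 0.02 = $110.54
State unemployment insurance (employee share): $5,526.89 × 0.0075 = $41.45
Union dues: $369.85
(Employer's $124.95 toward union dues is not withheld from the employee.)
Total deductions = $511.24 + $511.24 + $315.31 + $1,227.45 + $110.54 + $41.45 + $369.85 = $3,087.08
Net pay = $5,526.89 − $3,087.08 = $2,439.81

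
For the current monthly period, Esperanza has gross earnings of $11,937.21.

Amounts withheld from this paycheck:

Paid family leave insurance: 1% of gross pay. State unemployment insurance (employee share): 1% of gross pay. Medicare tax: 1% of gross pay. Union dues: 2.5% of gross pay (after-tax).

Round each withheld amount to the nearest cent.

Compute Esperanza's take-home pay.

$11,280.67

Medicare tax: $11,937.21 × 0.01 = $119.37
State unemployment insurance (employee share): $11,937.21 × 0.01 = $119.37
Paid family leave insurance: $11,937.21 × 0.01 = $119.37
Union dues: $11,937.21 × 0.025 = $298.43
Total deductions = $119.37 + $119.37 + $119.37 + $298.43 = $656.54
Net pay = $11,937.21 − $656.54 = $11,280.67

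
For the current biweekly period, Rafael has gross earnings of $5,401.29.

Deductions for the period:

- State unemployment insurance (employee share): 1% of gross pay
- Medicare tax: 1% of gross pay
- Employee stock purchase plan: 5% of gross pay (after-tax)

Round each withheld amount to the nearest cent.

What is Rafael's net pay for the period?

$5,023.21

State unemployment insurance (employee share): $5,401.29 × 0.01 = $54.01
Medicare tax: $5,401.29 × 0.01 = $54.01
Employee stock purchase plan: $5,401.29 × 0.05 = $270.06
Total deductions = $54.01 + $54.01 + $270.06 = $378.08
Net pay = $5,401.29 − $378.08 = $5,023.21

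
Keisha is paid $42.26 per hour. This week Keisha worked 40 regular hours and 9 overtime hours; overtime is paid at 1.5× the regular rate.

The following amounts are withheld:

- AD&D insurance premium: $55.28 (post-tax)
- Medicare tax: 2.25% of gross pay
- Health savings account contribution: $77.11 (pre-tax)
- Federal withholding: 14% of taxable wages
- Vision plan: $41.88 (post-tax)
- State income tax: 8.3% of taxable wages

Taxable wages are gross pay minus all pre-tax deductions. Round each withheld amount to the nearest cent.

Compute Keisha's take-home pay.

$1548.78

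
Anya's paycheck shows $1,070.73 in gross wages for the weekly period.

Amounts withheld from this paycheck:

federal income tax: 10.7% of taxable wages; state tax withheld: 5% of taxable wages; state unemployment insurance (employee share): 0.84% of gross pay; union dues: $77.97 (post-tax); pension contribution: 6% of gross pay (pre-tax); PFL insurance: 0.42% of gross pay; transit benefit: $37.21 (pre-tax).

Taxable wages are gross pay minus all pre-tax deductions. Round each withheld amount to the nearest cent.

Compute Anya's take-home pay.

Pension contribution: $1,070.73 × 0.06 = $64.24
Transit benefit: $37.21
Pre-tax total = $64.24 + $37.21 = $101.45
Taxable wages = $1,070.73 − $101.45 = $969.28
State tax withheld: $969.28 × 0.05 = $48.46
Federal income tax: $969.28 × 0.107 = $103.71
PFL insurance: $1,070.73 × 0.0042 = $4.50
State unemployment insurance (employee share): $1,070.73 × 0.0084 = $8.99
Union dues: $77.97
Total deductions = $64.24 + $37.21 + $48.46 + $103.71 + $4.50 + $8.99 + $77.97 = $345.08
Net pay = $1,070.73 − $345.08 = $725.65

$725.65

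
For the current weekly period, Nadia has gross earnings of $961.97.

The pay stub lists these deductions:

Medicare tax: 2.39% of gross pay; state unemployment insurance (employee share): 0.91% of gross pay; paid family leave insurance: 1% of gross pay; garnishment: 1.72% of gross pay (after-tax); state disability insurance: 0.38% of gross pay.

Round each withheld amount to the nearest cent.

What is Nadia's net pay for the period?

$900.40

Medicare tax: $961.97 × 0.0239 = $22.99
State disability insurance: $961.97 × 0.0038 = $3.66
Paid family leave insurance: $961.97 × 0.01 = $9.62
State unemployment insurance (employee share): $961.97 × 0.0091 = $8.75
Garnishment: $961.97 × 0.0172 = $16.55
Total deductions = $22.99 + $3.66 + $9.62 + $8.75 + $16.55 = $61.57
Net pay = $961.97 − $61.57 = $900.40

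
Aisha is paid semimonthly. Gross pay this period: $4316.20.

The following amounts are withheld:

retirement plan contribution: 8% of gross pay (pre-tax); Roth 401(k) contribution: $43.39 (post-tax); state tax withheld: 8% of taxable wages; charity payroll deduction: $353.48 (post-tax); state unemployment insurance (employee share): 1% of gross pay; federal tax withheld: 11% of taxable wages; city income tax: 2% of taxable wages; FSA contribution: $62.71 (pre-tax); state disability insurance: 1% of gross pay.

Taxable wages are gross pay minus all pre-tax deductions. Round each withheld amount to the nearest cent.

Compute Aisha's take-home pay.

$2604.28

FSA contribution: $62.71
Retirement plan contribution: $4316.20 × 0.08 = $345.30
Pre-tax total = $62.71 + $345.30 = $408.01
Taxable wages = $4316.20 − $408.01 = $3908.19
State tax withheld: $3908.19 × 0.08 = $312.66
Federal tax withheld: $3908.19 × 0.11 = $429.90
City income tax: $3908.19 × 0.02 = $78.16
State disability insurance: $4316.20 × 0.01 = $43.16
State unemployment insurance (employee share): $4316.20 × 0.01 = $43.16
Roth 401(k) contribution: $43.39
Charity payroll deduction: $353.48
Total deductions = $62.71 + $345.30 + $312.66 + $429.90 + $78.16 + $43.16 + $43.16 + $43.39 + $353.48 = $1711.92
Net pay = $4316.20 − $1711.92 = $2604.28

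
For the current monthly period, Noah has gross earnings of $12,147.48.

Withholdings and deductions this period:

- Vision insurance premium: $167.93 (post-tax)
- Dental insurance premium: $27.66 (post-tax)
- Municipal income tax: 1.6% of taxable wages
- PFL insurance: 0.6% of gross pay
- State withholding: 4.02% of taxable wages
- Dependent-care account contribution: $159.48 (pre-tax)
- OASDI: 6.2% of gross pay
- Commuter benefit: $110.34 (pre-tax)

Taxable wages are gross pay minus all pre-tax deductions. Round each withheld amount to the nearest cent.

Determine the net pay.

$10,188.53

Commuter benefit: $110.34
Dependent-care account contribution: $159.48
Pre-tax total = $110.34 + $159.48 = $269.82
Taxable wages = $12,147.48 − $269.82 = $11,877.66
Municipal income tax: $11,877.66 × 0.016 = $190.04
State withholding: $11,877.66 × 0.0402 = $477.48
PFL insurance: $12,147.48 × 0.006 = $72.88
OASDI: $12,147.48 × 0.062 = $753.14
Dental insurance premium: $27.66
Vision insurance premium: $167.93
Total deductions = $110.34 + $159.48 + $190.04 + $477.48 + $72.88 + $753.14 + $27.66 + $167.93 = $1,958.95
Net pay = $12,147.48 − $1,958.95 = $10,188.53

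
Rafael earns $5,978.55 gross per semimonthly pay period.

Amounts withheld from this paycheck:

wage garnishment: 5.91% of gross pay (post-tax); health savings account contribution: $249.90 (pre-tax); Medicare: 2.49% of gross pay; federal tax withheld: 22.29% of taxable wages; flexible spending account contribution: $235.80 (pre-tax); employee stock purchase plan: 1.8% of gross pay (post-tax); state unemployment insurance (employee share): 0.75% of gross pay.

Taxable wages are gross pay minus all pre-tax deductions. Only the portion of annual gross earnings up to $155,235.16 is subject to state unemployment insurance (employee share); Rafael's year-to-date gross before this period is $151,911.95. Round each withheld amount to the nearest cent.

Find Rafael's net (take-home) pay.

Flexible spending account contribution: $235.80
Health savings account contribution: $249.90
Pre-tax total = $235.80 + $249.90 = $485.70
Taxable wages = $5,978.55 − $485.70 = $5,492.85
Federal tax withheld: $5,492.85 × 0.2229 = $1,224.36
Medicare: $5,978.55 × 0.0249 = $148.87
State unemployment insurance (employee share): only $155,235.16 − $151,911.95 = $3,323.21 of this check is subject → $3,323.21 × 0.0075 = $24.92
Wage garnishment: $5,978.55 × 0.0591 = $353.33
Employee stock purchase plan: $5,978.55 × 0.018 = $107.61
Total deductions = $235.80 + $249.90 + $1,224.36 + $148.87 + $24.92 + $353.33 + $107.61 = $2,344.79
Net pay = $5,978.55 − $2,344.79 = $3,633.76

$3,633.76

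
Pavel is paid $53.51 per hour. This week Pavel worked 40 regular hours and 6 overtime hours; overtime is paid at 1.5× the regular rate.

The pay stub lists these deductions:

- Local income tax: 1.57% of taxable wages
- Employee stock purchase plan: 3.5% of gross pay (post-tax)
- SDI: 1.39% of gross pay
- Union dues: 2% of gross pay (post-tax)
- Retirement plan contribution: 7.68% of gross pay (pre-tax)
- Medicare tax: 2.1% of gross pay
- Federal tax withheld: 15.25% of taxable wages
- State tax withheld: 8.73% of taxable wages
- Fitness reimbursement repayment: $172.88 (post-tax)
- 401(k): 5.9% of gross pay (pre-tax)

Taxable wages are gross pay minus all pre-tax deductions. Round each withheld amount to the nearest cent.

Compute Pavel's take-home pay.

$1,278.39

Regular pay: 40 × $53.51 = $2,140.40
Overtime pay: 6 × $53.51 × 1.5 = $481.59
Gross pay = $2,140.40 + $481.59 = $2,621.99
401(k): $2,621.99 × 0.059 = $154.70
Retirement plan contribution: $2,621.99 × 0.0768 = $201.37
Pre-tax total = $154.70 + $201.37 = $356.07
Taxable wages = $2,621.99 − $356.07 = $2,265.92
Local income tax: $2,265.92 × 0.0157 = $35.57
State tax withheld: $2,265.92 × 0.0873 = $197.81
Federal tax withheld: $2,265.92 × 0.1525 = $345.55
Medicare tax: $2,621.99 × 0.021 = $55.06
SDI: $2,621.99 × 0.0139 = $36.45
Employee stock purchase plan: $2,621.99 × 0.035 = $91.77
Fitness reimbursement repayment: $172.88
Union dues: $2,621.99 × 0.02 = $52.44
Total deductions = $154.70 + $201.37 + $35.57 + $197.81 + $345.55 + $55.06 + $36.45 + $91.77 + $172.88 + $52.44 = $1,343.60
Net pay = $2,621.99 − $1,343.60 = $1,278.39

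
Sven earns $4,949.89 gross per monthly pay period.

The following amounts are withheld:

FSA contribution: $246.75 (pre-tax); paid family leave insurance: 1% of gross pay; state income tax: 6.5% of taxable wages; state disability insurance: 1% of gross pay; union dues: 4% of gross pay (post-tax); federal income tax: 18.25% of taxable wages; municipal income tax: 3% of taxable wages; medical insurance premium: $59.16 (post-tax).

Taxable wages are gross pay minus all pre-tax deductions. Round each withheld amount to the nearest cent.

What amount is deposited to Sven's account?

FSA contribution: $246.75
Taxable wages = $4,949.89 − $246.75 = $4,703.14
State income tax: $4,703.14 × 0.065 = $305.70
Municipal income tax: $4,703.14 × 0.03 = $141.09
Federal income tax: $4,703.14 × 0.1825 = $858.32
State disability insurance: $4,949.89 × 0.01 = $49.50
Paid family leave insurance: $4,949.89 × 0.01 = $49.50
Union dues: $4,949.89 × 0.04 = $198.00
Medical insurance premium: $59.16
Total deductions = $246.75 + $305.70 + $141.09 + $858.32 + $49.50 + $49.50 + $198.00 + $59.16 = $1,908.02
Net pay = $4,949.89 − $1,908.02 = $3,041.87

$3,041.87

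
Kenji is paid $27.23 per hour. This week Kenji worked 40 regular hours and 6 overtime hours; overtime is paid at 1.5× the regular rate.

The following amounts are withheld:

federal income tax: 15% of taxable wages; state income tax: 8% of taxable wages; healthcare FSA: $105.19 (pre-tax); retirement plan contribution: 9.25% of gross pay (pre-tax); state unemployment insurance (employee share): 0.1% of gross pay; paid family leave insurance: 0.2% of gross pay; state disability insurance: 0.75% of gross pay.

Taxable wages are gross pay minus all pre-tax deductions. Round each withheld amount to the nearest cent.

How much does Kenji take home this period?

$837.35

Regular pay: 40 × $27.23 = $1,089.20
Overtime pay: 6 × $27.23 × 1.5 = $245.07
Gross pay = $1,089.20 + $245.07 = $1,334.27
Retirement plan contribution: $1,334.27 × 0.0925 = $123.42
Healthcare FSA: $105.19
Pre-tax total = $123.42 + $105.19 = $228.61
Taxable wages = $1,334.27 − $228.61 = $1,105.66
State income tax: $1,105.66 × 0.08 = $88.45
Federal income tax: $1,105.66 × 0.15 = $165.85
State unemployment insurance (employee share): $1,334.27 × 0.001 = $1.33
State disability insurance: $1,334.27 × 0.0075 = $10.01
Paid family leave insurance: $1,334.27 × 0.002 = $2.67
Total deductions = $123.42 + $105.19 + $88.45 + $165.85 + $1.33 + $10.01 + $2.67 = $496.92
Net pay = $1,334.27 − $496.92 = $837.35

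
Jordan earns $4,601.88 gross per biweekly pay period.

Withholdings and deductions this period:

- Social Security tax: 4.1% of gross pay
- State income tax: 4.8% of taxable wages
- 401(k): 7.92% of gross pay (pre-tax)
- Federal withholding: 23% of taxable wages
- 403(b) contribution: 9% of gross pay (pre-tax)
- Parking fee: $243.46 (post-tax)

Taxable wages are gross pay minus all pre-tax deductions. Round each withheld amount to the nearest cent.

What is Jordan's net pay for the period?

403(b) contribution: $4,601.88 × 0.09 = $414.17
401(k): $4,601.88 × 0.0792 = $364.47
Pre-tax total = $414.17 + $364.47 = $778.64
Taxable wages = $4,601.88 − $778.64 = $3,823.24
State income tax: $3,823.24 × 0.048 = $183.52
Federal withholding: $3,823.24 × 0.23 = $879.35
Social Security tax: $4,601.88 × 0.041 = $188.68
Parking fee: $243.46
Total deductions = $414.17 + $364.47 + $183.52 + $879.35 + $188.68 + $243.46 = $2,273.65
Net pay = $4,601.88 − $2,273.65 = $2,328.23

$2,328.23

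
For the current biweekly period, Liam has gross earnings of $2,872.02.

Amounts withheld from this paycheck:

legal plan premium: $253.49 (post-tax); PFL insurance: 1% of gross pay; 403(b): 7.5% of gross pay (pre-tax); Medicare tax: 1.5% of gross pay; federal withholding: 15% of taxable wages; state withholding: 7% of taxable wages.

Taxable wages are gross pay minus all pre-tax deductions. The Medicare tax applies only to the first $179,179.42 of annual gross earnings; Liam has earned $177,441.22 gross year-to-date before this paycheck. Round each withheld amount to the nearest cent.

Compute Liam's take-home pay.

403(b): $2,872.02 × 0.075 = $215.40
Taxable wages = $2,872.02 − $215.40 = $2,656.62
Federal withholding: $2,656.62 × 0.15 = $398.49
State withholding: $2,656.62 × 0.07 = $185.96
Medicare tax: only $179,179.42 − $177,441.22 = $1,738.20 of this check is subject → $1,738.20 × 0.015 = $26.07
PFL insurance: $2,872.02 × 0.01 = $28.72
Legal plan premium: $253.49
Total deductions = $215.40 + $398.49 + $185.96 + $26.07 + $28.72 + $253.49 = $1,108.13
Net pay = $2,872.02 − $1,108.13 = $1,763.89

$1,763.89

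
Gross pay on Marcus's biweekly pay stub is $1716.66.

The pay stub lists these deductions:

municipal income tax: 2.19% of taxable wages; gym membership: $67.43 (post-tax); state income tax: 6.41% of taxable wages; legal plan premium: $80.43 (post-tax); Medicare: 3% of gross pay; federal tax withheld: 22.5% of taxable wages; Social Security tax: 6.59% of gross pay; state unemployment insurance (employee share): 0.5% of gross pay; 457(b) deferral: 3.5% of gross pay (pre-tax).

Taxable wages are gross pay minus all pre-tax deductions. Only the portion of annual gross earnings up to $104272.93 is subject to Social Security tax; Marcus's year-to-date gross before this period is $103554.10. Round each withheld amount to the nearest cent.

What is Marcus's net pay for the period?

$886.07

457(b) deferral: $1716.66 × 0.035 = $60.08
Taxable wages = $1716.66 − $60.08 = $1656.58
State income tax: $1656.58 × 0.0641 = $106.19
Municipal income tax: $1656.58 × 0.0219 = $36.28
Federal tax withheld: $1656.58 × 0.225 = $372.73
Social Security tax: only $104272.93 − $103554.10 = $718.83 of this check is subject → $718.83 × 0.0659 = $47.37
Medicare: $1716.66 × 0.03 = $51.50
State unemployment insurance (employee share): $1716.66 × 0.005 = $8.58
Legal plan premium: $80.43
Gym membership: $67.43
Total deductions = $60.08 + $106.19 + $36.28 + $372.73 + $47.37 + $51.50 + $8.58 + $80.43 + $67.43 = $830.59
Net pay = $1716.66 − $830.59 = $886.07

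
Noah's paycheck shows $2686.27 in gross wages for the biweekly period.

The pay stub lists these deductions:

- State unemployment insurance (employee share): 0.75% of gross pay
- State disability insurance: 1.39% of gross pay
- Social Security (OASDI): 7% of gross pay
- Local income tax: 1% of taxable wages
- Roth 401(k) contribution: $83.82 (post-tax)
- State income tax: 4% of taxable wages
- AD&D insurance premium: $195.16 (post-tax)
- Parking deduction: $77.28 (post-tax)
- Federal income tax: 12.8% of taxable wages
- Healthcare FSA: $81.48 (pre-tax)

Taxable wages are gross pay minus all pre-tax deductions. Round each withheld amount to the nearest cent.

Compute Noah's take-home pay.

$1539.35

Healthcare FSA: $81.48
Taxable wages = $2686.27 − $81.48 = $2604.79
Local income tax: $2604.79 × 0.01 = $26.05
State income tax: $2604.79 × 0.04 = $104.19
Federal income tax: $2604.79 × 0.128 = $333.41
State unemployment insurance (employee share): $2686.27 × 0.0075 = $20.15
State disability insurance: $2686.27 × 0.0139 = $37.34
Social Security (OASDI): $2686.27 × 0.07 = $188.04
Parking deduction: $77.28
AD&D insurance premium: $195.16
Roth 401(k) contribution: $83.82
Total deductions = $81.48 + $26.05 + $104.19 + $333.41 + $20.15 + $37.34 + $188.04 + $77.28 + $195.16 + $83.82 = $1146.92
Net pay = $2686.27 − $1146.92 = $1539.35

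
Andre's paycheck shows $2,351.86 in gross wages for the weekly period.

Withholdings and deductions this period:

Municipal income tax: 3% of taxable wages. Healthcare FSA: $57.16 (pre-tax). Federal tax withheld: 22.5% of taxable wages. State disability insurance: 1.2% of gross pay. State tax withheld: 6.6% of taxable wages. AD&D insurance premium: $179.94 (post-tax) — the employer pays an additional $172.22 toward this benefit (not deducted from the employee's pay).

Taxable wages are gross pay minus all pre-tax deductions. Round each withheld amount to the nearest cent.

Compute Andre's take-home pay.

Healthcare FSA: $57.16
Taxable wages = $2,351.86 − $57.16 = $2,294.70
Municipal income tax: $2,294.70 × 0.03 = $68.84
Federal tax withheld: $2,294.70 × 0.225 = $516.31
State tax withheld: $2,294.70 × 0.066 = $151.45
State disability insurance: $2,351.86 × 0.012 = $28.22
AD&D insurance premium: $179.94
(Employer's $172.22 toward AD&D insurance premium is not withheld from the employee.)
Total deductions = $57.16 + $68.84 + $516.31 + $151.45 + $28.22 + $179.94 = $1,001.92
Net pay = $2,351.86 − $1,001.92 = $1,349.94

$1,349.94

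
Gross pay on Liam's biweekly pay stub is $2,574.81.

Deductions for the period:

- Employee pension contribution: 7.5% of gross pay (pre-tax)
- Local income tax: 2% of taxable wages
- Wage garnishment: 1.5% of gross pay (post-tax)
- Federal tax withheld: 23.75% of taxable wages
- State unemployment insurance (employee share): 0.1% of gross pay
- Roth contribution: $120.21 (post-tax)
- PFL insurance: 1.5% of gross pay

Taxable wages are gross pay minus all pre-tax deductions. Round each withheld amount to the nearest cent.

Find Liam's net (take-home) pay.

Employee pension contribution: $2,574.81 × 0.075 = $193.11
Taxable wages = $2,574.81 − $193.11 = $2,381.70
Local income tax: $2,381.70 × 0.02 = $47.63
Federal tax withheld: $2,381.70 × 0.2375 = $565.65
State unemployment insurance (employee share): $2,574.81 × 0.001 = $2.57
PFL insurance: $2,574.81 × 0.015 = $38.62
Roth contribution: $120.21
Wage garnishment: $2,574.81 × 0.015 = $38.62
Total deductions = $193.11 + $47.63 + $565.65 + $2.57 + $38.62 + $120.21 + $38.62 = $1,006.41
Net pay = $2,574.81 − $1,006.41 = $1,568.40

$1,568.40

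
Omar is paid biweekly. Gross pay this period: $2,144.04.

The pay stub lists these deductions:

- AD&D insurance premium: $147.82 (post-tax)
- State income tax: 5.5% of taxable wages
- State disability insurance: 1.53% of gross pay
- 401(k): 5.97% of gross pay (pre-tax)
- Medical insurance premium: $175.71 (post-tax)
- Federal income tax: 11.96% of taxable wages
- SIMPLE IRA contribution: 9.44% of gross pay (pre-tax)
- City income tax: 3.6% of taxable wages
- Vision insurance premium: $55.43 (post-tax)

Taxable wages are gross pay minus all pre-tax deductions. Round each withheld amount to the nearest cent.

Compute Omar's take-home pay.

SIMPLE IRA contribution: $2,144.04 × 0.0944 = $202.40
401(k): $2,144.04 × 0.0597 = $128.00
Pre-tax total = $202.40 + $128.00 = $330.40
Taxable wages = $2,144.04 − $330.40 = $1,813.64
State income tax: $1,813.64 × 0.055 = $99.75
Federal income tax: $1,813.64 × 0.1196 = $216.91
City income tax: $1,813.64 × 0.036 = $65.29
State disability insurance: $2,144.04 × 0.0153 = $32.80
Vision insurance premium: $55.43
AD&D insurance premium: $147.82
Medical insurance premium: $175.71
Total deductions = $202.40 + $128.00 + $99.75 + $216.91 + $65.29 + $32.80 + $55.43 + $147.82 + $175.71 = $1,124.11
Net pay = $2,144.04 − $1,124.11 = $1,019.93

$1,019.93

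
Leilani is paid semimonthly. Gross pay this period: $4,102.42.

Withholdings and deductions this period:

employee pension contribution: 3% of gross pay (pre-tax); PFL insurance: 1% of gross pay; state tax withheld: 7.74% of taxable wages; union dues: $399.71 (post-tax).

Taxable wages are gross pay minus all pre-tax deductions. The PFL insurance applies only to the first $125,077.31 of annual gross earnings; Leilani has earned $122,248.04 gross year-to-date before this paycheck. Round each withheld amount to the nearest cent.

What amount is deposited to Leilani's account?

$3,243.35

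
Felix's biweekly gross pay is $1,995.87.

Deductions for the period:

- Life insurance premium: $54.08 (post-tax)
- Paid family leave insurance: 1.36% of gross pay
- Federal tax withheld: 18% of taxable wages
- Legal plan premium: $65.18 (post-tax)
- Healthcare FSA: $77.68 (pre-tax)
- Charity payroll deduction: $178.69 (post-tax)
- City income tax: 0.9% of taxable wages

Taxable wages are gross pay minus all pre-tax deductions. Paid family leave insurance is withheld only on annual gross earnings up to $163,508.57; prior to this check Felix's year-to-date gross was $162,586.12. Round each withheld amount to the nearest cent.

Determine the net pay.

Healthcare FSA: $77.68
Taxable wages = $1,995.87 − $77.68 = $1,918.19
Federal tax withheld: $1,918.19 × 0.18 = $345.27
City income tax: $1,918.19 × 0.009 = $17.26
Paid family leave insurance: only $163,508.57 − $162,586.12 = $922.45 of this check is subject → $922.45 × 0.0136 = $12.55
Charity payroll deduction: $178.69
Legal plan premium: $65.18
Life insurance premium: $54.08
Total deductions = $77.68 + $345.27 + $17.26 + $12.55 + $178.69 + $65.18 + $54.08 = $750.71
Net pay = $1,995.87 − $750.71 = $1,245.16

$1,245.16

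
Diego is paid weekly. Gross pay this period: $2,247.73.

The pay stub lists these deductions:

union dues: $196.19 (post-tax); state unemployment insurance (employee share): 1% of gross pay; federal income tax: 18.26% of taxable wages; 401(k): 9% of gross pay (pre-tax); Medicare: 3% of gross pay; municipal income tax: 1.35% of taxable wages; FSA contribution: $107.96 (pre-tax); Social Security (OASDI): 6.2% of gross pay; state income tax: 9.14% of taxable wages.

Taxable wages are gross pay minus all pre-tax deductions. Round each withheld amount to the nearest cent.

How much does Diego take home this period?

$954.99

FSA contribution: $107.96
401(k): $2,247.73 × 0.09 = $202.30
Pre-tax total = $107.96 + $202.30 = $310.26
Taxable wages = $2,247.73 − $310.26 = $1,937.47
State income tax: $1,937.47 × 0.0914 = $177.08
Municipal income tax: $1,937.47 × 0.0135 = $26.16
Federal income tax: $1,937.47 × 0.1826 = $353.78
State unemployment insurance (employee share): $2,247.73 × 0.01 = $22.48
Medicare: $2,247.73 × 0.03 = $67.43
Social Security (OASDI): $2,247.73 × 0.062 = $139.36
Union dues: $196.19
Total deductions = $107.96 + $202.30 + $177.08 + $26.16 + $353.78 + $22.48 + $67.43 + $139.36 + $196.19 = $1,292.74
Net pay = $2,247.73 − $1,292.74 = $954.99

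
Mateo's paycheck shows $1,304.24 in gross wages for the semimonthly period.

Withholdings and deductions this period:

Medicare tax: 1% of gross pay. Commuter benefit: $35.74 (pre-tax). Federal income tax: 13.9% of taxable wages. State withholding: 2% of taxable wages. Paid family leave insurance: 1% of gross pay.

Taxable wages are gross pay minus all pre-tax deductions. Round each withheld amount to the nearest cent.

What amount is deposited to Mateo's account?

Commuter benefit: $35.74
Taxable wages = $1,304.24 − $35.74 = $1,268.50
Federal income tax: $1,268.50 × 0.139 = $176.32
State withholding: $1,268.50 × 0.02 = $25.37
Medicare tax: $1,304.24 × 0.01 = $13.04
Paid family leave insurance: $1,304.24 × 0.01 = $13.04
Total deductions = $35.74 + $176.32 + $25.37 + $13.04 + $13.04 = $263.51
Net pay = $1,304.24 − $263.51 = $1,040.73

$1,040.73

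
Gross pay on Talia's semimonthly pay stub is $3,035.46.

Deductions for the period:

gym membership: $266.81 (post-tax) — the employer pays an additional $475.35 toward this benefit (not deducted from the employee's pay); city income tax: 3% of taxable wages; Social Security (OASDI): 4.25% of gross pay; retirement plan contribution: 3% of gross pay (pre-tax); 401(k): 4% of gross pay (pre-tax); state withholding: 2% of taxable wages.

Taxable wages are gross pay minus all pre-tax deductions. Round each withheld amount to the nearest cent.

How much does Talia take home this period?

$2,286.01

401(k): $3,035.46 × 0.04 = $121.42
Retirement plan contribution: $3,035.46 × 0.03 = $91.06
Pre-tax total = $121.42 + $91.06 = $212.48
Taxable wages = $3,035.46 − $212.48 = $2,822.98
City income tax: $2,822.98 × 0.03 = $84.69
State withholding: $2,822.98 × 0.02 = $56.46
Social Security (OASDI): $3,035.46 × 0.0425 = $129.01
Gym membership: $266.81
(Employer's $475.35 toward gym membership is not withheld from the employee.)
Total deductions = $121.42 + $91.06 + $84.69 + $56.46 + $129.01 + $266.81 = $749.45
Net pay = $3,035.46 − $749.45 = $2,286.01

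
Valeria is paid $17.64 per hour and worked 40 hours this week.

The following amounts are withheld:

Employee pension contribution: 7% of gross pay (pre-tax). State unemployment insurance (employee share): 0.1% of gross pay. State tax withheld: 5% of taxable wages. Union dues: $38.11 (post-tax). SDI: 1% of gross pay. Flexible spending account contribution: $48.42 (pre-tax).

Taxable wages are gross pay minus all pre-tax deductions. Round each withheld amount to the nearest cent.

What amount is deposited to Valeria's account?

$531.52

Gross pay: 40 × $17.64 = $705.60
Flexible spending account contribution: $48.42
Employee pension contribution: $705.60 × 0.07 = $49.39
Pre-tax total = $48.42 + $49.39 = $97.81
Taxable wages = $705.60 − $97.81 = $607.79
State tax withheld: $607.79 × 0.05 = $30.39
SDI: $705.60 × 0.01 = $7.06
State unemployment insurance (employee share): $705.60 × 0.001 = $0.71
Union dues: $38.11
Total deductions = $48.42 + $49.39 + $30.39 + $7.06 + $0.71 + $38.11 = $174.08
Net pay = $705.60 − $174.08 = $531.52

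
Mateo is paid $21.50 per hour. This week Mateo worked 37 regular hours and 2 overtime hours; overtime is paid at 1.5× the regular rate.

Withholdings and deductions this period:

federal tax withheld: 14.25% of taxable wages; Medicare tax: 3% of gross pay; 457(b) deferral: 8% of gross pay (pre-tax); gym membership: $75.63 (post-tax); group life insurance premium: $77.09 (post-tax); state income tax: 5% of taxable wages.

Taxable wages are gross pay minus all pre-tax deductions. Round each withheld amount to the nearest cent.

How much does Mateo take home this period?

Regular pay: 37 × $21.50 = $795.50
Overtime pay: 2 × $21.50 × 1.5 = $64.50
Gross pay = $795.50 + $64.50 = $860.00
457(b) deferral: $860.00 × 0.08 = $68.80
Taxable wages = $860.00 − $68.80 = $791.20
Federal tax withheld: $791.20 × 0.1425 = $112.75
State income tax: $791.20 × 0.05 = $39.56
Medicare tax: $860.00 × 0.03 = $25.80
Group life insurance premium: $77.09
Gym membership: $75.63
Total deductions = $68.80 + $112.75 + $39.56 + $25.80 + $77.09 + $75.63 = $399.63
Net pay = $860.00 − $399.63 = $460.37

$460.37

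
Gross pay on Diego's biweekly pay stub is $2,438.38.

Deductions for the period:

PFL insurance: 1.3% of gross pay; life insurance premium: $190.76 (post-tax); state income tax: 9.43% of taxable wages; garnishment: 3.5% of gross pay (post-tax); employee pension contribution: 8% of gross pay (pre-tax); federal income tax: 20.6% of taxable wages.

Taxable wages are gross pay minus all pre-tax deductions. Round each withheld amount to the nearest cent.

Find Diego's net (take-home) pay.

$1,261.85

Employee pension contribution: $2,438.38 × 0.08 = $195.07
Taxable wages = $2,438.38 − $195.07 = $2,243.31
State income tax: $2,243.31 × 0.0943 = $211.54
Federal income tax: $2,243.31 × 0.206 = $462.12
PFL insurance: $2,438.38 × 0.013 = $31.70
Life insurance premium: $190.76
Garnishment: $2,438.38 × 0.035 = $85.34
Total deductions = $195.07 + $211.54 + $462.12 + $31.70 + $190.76 + $85.34 = $1,176.53
Net pay = $2,438.38 − $1,176.53 = $1,261.85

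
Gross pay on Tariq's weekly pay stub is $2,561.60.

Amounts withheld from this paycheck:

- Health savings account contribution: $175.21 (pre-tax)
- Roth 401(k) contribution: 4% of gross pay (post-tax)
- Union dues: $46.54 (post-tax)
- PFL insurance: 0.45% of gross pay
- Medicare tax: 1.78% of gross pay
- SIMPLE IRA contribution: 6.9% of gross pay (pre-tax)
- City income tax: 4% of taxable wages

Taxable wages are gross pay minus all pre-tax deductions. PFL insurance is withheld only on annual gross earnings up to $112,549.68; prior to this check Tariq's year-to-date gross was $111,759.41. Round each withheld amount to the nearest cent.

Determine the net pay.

Health savings account contribution: $175.21
SIMPLE IRA contribution: $2,561.60 × 0.069 = $176.75
Pre-tax total = $175.21 + $176.75 = $351.96
Taxable wages = $2,561.60 − $351.96 = $2,209.64
City income tax: $2,209.64 × 0.04 = $88.39
Medicare tax: $2,561.60 × 0.0178 = $45.60
PFL insurance: only $112,549.68 − $111,759.41 = $790.27 of this check is subject → $790.27 × 0.0045 = $3.56
Roth 401(k) contribution: $2,561.60 × 0.04 = $102.46
Union dues: $46.54
Total deductions = $175.21 + $176.75 + $88.39 + $45.60 + $3.56 + $102.46 + $46.54 = $638.51
Net pay = $2,561.60 − $638.51 = $1,923.09

$1,923.09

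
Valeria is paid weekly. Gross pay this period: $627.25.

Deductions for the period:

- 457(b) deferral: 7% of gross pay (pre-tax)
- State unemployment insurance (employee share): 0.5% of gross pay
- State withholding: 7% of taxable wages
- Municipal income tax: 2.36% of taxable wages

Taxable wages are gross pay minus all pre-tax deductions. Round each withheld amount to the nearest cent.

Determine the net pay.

457(b) deferral: $627.25 × 0.07 = $43.91
Taxable wages = $627.25 − $43.91 = $583.34
Municipal income tax: $583.34 × 0.0236 = $13.77
State withholding: $583.34 × 0.07 = $40.83
State unemployment insurance (employee share): $627.25 × 0.005 = $3.14
Total deductions = $43.91 + $13.77 + $40.83 + $3.14 = $101.65
Net pay = $627.25 − $101.65 = $525.60

$525.60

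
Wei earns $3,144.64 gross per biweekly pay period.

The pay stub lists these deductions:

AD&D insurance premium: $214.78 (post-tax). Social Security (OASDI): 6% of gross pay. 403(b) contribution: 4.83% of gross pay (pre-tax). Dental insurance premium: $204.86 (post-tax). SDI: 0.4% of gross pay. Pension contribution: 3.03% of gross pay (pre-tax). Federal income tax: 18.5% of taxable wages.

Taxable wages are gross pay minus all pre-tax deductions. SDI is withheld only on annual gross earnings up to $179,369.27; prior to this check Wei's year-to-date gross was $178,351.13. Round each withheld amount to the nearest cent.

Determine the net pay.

$1,749.05

Pension contribution: $3,144.64 × 0.0303 = $95.28
403(b) contribution: $3,144.64 × 0.0483 = $151.89
Pre-tax total = $95.28 + $151.89 = $247.17
Taxable wages = $3,144.64 − $247.17 = $2,897.47
Federal income tax: $2,897.47 × 0.185 = $536.03
SDI: only $179,369.27 − $178,351.13 = $1,018.14 of this check is subject → $1,018.14 × 0.004 = $4.07
Social Security (OASDI): $3,144.64 × 0.06 = $188.68
AD&D insurance premium: $214.78
Dental insurance premium: $204.86
Total deductions = $95.28 + $151.89 + $536.03 + $4.07 + $188.68 + $214.78 + $204.86 = $1,395.59
Net pay = $3,144.64 − $1,395.59 = $1,749.05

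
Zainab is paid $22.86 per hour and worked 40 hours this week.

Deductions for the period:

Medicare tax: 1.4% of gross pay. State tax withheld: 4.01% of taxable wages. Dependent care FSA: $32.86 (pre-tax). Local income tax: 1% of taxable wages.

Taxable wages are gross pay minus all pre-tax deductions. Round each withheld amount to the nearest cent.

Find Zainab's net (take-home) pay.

Gross pay: 40 × $22.86 = $914.40
Dependent care FSA: $32.86
Taxable wages = $914.40 − $32.86 = $881.54
State tax withheld: $881.54 × 0.0401 = $35.35
Local income tax: $881.54 × 0.01 = $8.82
Medicare tax: $914.40 × 0.014 = $12.80
Total deductions = $32.86 + $35.35 + $8.82 + $12.80 = $89.83
Net pay = $914.40 − $89.83 = $824.57

$824.57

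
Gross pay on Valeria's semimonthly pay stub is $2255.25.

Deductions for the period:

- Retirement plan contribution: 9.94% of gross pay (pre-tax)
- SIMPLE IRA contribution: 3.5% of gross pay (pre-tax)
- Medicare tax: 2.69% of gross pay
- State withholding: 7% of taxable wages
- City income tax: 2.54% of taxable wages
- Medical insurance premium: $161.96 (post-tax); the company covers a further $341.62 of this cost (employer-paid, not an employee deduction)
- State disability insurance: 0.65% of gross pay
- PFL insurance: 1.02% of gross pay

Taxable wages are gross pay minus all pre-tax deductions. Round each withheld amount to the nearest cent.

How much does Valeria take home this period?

SIMPLE IRA contribution: $2255.25 × 0.035 = $78.93
Retirement plan contribution: $2255.25 × 0.0994 = $224.17
Pre-tax total = $78.93 + $224.17 = $303.10
Taxable wages = $2255.25 − $303.10 = $1952.15
City income tax: $1952.15 × 0.0254 = $49.58
State withholding: $1952.15 × 0.07 = $136.65
PFL insurance: $2255.25 × 0.0102 = $23.00
State disability insurance: $2255.25 × 0.0065 = $14.66
Medicare tax: $2255.25 × 0.0269 = $60.67
Medical insurance premium: $161.96
(Employer's $341.62 toward medical insurance premium is not withheld from the employee.)
Total deductions = $78.93 + $224.17 + $49.58 + $136.65 + $23.00 + $14.66 + $60.67 + $161.96 = $749.62
Net pay = $2255.25 − $749.62 = $1505.63

$1505.63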